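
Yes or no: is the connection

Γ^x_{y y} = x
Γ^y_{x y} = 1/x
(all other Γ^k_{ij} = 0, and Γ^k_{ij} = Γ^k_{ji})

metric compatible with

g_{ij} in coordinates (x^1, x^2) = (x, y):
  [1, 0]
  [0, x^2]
Using ∇_k g_{ij} = ∂_k g_{ij} - Γ^m_{ki} g_{mj} - Γ^m_{kj} g_{im}:
∇_y g_{xy} = (0) - (x) - (x) = -2*x ≠ 0
So the connection is not metric compatible (it is not the Levi-Civita connection).
No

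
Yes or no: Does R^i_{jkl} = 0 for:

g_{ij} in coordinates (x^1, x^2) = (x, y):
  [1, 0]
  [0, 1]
All metric components are constant, so every Christoffel symbol vanishes and R^i_{jkl} = 0.
Yes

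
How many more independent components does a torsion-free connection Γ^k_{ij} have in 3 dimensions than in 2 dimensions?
Independent components in n dimensions: n × n(n+1)/2 = n^2(n+1)/2.
3D: 3 × 6 = 18
2D: 2 × 3 = 6
Difference = 18 - 6 = 12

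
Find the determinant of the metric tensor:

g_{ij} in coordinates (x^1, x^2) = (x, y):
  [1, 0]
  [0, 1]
For a 2×2 metric: det(g) = g_{11}·g_{22} - g_{12}·g_{21}
= (1)·(1) - (0)·(0)
= 1 - 0
det(g) = 1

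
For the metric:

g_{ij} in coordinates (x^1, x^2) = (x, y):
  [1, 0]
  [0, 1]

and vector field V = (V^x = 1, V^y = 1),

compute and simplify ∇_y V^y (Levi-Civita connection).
All Christoffel symbols are zero.
∇_y V^y = ∂_y V^y + Γ^y_{y j} V^j
  = (0) + (0)(1) + (0)(1)
  = 0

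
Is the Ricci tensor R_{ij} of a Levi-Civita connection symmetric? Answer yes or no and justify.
R_{ij} = R^k_{ikj}; the pair symmetry R_{kilj} = R_{ljki} gives R_{ij} = R_{ji}.
Yes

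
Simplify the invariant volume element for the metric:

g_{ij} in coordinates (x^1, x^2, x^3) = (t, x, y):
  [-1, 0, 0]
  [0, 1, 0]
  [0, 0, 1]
det(g) = -1
√|det(g)| = 1
Volume element: dV = 1 dt dx dy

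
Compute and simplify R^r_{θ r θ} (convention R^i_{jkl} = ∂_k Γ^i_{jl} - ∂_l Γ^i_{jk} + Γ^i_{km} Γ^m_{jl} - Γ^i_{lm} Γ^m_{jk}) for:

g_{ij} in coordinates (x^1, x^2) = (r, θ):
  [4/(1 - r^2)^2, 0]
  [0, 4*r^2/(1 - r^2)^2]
Non-zero Christoffel symbols (Γ^k_{ij} = Γ^k_{ji}):
Γ^r_{r r} = 2*r/(1 - r^2)
Γ^r_{θ θ} = (r^3 + r)/(r^2 - 1)
Γ^θ_{r θ} = (-r^2 - 1)/(r^3 - r)
R^r_{θ r θ} = ∂_r Γ^r_{θ θ} - ∂_θ Γ^r_{θ r} + Γ^r_{r m} Γ^m_{θ θ} - Γ^r_{θ m} Γ^m_{θ r}
  = ((r^4 - 4*r^2 - 1)/(r^2 - 1)^2) - (0) + (-2*r^2*(r^2 + 1)/(r^2 - 1)^2) - (-(r^2 + 1)^2/(r^2 - 1)^2) = -4*r^2/(r^2 - 1)^2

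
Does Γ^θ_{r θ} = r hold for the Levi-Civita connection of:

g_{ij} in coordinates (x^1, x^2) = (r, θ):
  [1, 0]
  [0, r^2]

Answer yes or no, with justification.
Γ^θ_{r θ} = (1/2) g^{θθ} (∂_r g_{θθ} + ∂_θ g_{θr} - ∂_θ g_{rθ}) = (1/2)(1/r^2)((2*r) + (0) - (0)) = 1/r
This differs from the proposed value r.
No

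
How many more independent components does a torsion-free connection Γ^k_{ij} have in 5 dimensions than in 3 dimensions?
Independent components in n dimensions: n × n(n+1)/2 = n^2(n+1)/2.
5D: 5 × 15 = 75
3D: 3 × 6 = 18
Difference = 75 - 18 = 57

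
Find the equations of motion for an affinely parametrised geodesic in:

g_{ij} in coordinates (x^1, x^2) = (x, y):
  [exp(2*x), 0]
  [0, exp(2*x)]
Geodesic equation: d^2x^k/dλ^2 + Γ^k_{ij} (dx^i/dλ)(dx^j/dλ) = 0.
Non-zero Christoffel symbols:
Γ^x_{x x} = 1
Γ^x_{y y} = -1
Γ^y_{x y} = 1
Substituting (the symmetric pair Γ^k_{ij}, Γ^k_{ji} combines into a factor 2):
d^2x/dλ^2 + (dx/dλ)^2 - (dy/dλ)^2 = 0
d^2y/dλ^2 + 2 (dx/dλ)(dy/dλ) = 0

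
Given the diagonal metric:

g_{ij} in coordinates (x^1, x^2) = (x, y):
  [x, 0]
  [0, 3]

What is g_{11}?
With x^1 = x, x^2 = y, g_{11} = g_{xx} is the row-1, column-1 entry of the matrix.
g_{11} = x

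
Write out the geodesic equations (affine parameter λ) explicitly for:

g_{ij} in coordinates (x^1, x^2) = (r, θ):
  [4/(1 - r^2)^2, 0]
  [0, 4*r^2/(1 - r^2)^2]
Geodesic equation: d^2x^k/dλ^2 + Γ^k_{ij} (dx^i/dλ)(dx^j/dλ) = 0.
Non-zero Christoffel symbols:
Γ^r_{r r} = 2*r/(1 - r^2)
Γ^r_{θ θ} = (r^3 + r)/(r^2 - 1)
Γ^θ_{r θ} = (-r^2 - 1)/(r^3 - r)
Substituting (the symmetric pair Γ^k_{ij}, Γ^k_{ji} combines into a factor 2):
d^2r/dλ^2 + (2*r/(1 - r^2)) (dr/dλ)^2 + ((r^3 + r)/(r^2 - 1)) (dθ/dλ)^2 = 0
d^2θ/dλ^2 + ((-2*r^2 - 2)/(r^3 - r)) (dr/dλ)(dθ/dλ) = 0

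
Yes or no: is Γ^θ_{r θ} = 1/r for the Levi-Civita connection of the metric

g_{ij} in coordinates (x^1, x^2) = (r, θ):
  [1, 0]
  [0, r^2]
Γ^θ_{r θ} = (1/2) g^{θθ} (∂_r g_{θθ} + ∂_θ g_{θr} - ∂_θ g_{rθ}) = (1/2)(1/r^2)((2*r) + (0) - (0)) = 1/r
This equals the proposed value 1/r.
Yes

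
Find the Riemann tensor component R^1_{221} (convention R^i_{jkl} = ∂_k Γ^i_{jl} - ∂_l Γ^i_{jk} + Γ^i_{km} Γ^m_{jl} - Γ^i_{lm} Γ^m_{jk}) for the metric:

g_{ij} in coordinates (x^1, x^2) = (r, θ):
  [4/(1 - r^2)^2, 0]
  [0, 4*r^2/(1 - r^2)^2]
Non-zero Christoffel symbols (Γ^k_{ij} = Γ^k_{ji}):
Γ^r_{r r} = 2*r/(1 - r^2)
Γ^r_{θ θ} = (r^3 + r)/(r^2 - 1)
Γ^θ_{r θ} = (-r^2 - 1)/(r^3 - r)
R^r_{θ θ r} = ∂_θ Γ^r_{θ r} - ∂_r Γ^r_{θ θ} + Γ^r_{θ m} Γ^m_{θ r} - Γ^r_{r m} Γ^m_{θ θ}
  = (0) - ((r^4 - 4*r^2 - 1)/(r^2 - 1)^2) + (-(r^2 + 1)^2/(r^2 - 1)^2) - (-2*r^2*(r^2 + 1)/(r^2 - 1)^2) = 4*r^2/(r^2 - 1)^2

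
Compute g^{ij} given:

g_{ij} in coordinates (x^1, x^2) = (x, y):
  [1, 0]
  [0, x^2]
The metric is diagonal, so g^{ij} is diagonal with entries 1/g_{ii}: diag(1, 1/(x^2)).
g^{ij}:
  [1, 0]
  [0, 1/x^2]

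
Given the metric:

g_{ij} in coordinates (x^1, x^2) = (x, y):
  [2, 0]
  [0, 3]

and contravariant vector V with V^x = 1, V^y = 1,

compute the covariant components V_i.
V_i = g_{ij} V^j:
V_x = (2)(1) + (0)(1) = 2
V_y = (0)(1) + (3)(1) = 3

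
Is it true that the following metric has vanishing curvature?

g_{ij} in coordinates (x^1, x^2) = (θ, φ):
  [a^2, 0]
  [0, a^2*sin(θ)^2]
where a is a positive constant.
Non-zero Christoffel symbols:
Γ^θ_{φ φ} = -sin(2*θ)/2
Γ^φ_{θ φ} = 1/tan(θ)
Ricci tensor: R_{θθ} = 1, R_{θφ} = 0, R_{φφ} = sin(θ)^2
The Ricci tensor is non-zero, so the Riemann tensor is non-zero: not flat.
No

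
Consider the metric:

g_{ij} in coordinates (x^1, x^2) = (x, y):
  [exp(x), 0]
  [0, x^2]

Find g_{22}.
With x^1 = x, x^2 = y, g_{22} = g_{yy} is the row-2, column-2 entry of the matrix.
g_{22} = x^2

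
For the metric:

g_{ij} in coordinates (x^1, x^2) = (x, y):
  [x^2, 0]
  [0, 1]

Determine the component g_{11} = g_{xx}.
With x^1 = x, x^2 = y, g_{11} = g_{xx} is the row-1, column-1 entry of the matrix.
g_{11} = x^2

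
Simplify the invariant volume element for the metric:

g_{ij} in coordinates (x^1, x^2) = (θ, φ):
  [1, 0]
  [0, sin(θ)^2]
det(g) = sin(θ)^2
√|det(g)| = sin(θ) (taking 0 < θ < π so that |sin(θ)| = sin(θ))
Volume element: dV = sin(θ) dθ dφ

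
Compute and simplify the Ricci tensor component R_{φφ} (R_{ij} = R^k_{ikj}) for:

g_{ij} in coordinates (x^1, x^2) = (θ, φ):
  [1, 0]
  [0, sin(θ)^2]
Non-zero Christoffel symbols (Γ^k_{ij} = Γ^k_{ji}):
Γ^θ_{φ φ} = -sin(2*θ)/2
Γ^φ_{θ φ} = 1/tan(θ)
R^θ_{φ θ φ} = ∂_θ Γ^θ_{φ φ} - ∂_φ Γ^θ_{φ θ} + Γ^θ_{θ m} Γ^m_{φ φ} - Γ^θ_{φ m} Γ^m_{φ θ}
  = (-cos(2*θ)) - (0) + (0) - (-cos(θ)^2) = sin(θ)^2
R^φ_{φ φ φ} = 0 (a repeated index in an antisymmetric pair)
R_{φφ} = R^θ_{φ θ φ} + R^φ_{φ φ φ} = (sin(θ)^2) + (0) = sin(θ)^2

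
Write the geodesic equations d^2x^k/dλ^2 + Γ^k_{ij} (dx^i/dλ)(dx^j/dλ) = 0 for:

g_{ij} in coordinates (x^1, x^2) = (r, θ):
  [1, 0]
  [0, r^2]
Geodesic equation: d^2x^k/dλ^2 + Γ^k_{ij} (dx^i/dλ)(dx^j/dλ) = 0.
Non-zero Christoffel symbols:
Γ^r_{θ θ} = -r
Γ^θ_{r θ} = 1/r
Substituting (the symmetric pair Γ^k_{ij}, Γ^k_{ji} combines into a factor 2):
d^2r/dλ^2 - r (dθ/dλ)^2 = 0
d^2θ/dλ^2 + (2/r) (dr/dλ)(dθ/dλ) = 0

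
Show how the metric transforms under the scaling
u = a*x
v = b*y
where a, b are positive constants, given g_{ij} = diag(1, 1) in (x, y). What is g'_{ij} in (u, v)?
Invert the transformation: x = u/a, y = v/b
g'_{ij} = (∂x^k/∂x'^i)(∂x^l/∂x'^j) g_{kl}; with g_{kl} = δ_{kl} this is Σ_k (∂x^k/∂x'^i)(∂x^k/∂x'^j).
Jacobian: ∂x/∂u = 1/a, ∂x/∂v = 0, ∂y/∂u = 0, ∂y/∂v = 1/b
g'_{uu} = (1/a)(1/a) + (0)(0) = 1/a^2
g'_{uv} = (1/a)(0) + (0)(1/b) = 0
g'_{vv} = (0)(0) + (1/b)(1/b) = 1/b^2
g'_{ij} = diag(1/a^2, 1/b^2)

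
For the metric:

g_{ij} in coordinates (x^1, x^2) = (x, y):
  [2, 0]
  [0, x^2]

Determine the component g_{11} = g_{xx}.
With x^1 = x, x^2 = y, g_{11} = g_{xx} is the row-1, column-1 entry of the matrix.
g_{11} = 2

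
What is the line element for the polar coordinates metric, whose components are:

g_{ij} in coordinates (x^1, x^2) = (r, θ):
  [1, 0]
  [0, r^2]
ds^2 = g_{ij} dx^i dx^j; only the non-zero components contribute.
ds^2 = dr^2 + r^2 dθ^2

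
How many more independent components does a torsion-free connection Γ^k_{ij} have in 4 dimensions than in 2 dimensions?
Independent components in n dimensions: n × n(n+1)/2 = n^2(n+1)/2.
4D: 4 × 10 = 40
2D: 2 × 3 = 6
Difference = 40 - 6 = 34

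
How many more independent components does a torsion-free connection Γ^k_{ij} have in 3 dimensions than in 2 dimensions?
Independent components in n dimensions: n × n(n+1)/2 = n^2(n+1)/2.
3D: 3 × 6 = 18
2D: 2 × 3 = 6
Difference = 18 - 6 = 12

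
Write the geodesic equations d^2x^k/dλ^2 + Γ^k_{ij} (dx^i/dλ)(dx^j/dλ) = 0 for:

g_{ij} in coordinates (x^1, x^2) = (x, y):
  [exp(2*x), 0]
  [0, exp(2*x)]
Geodesic equation: d^2x^k/dλ^2 + Γ^k_{ij} (dx^i/dλ)(dx^j/dλ) = 0.
Non-zero Christoffel symbols:
Γ^x_{x x} = 1
Γ^x_{y y} = -1
Γ^y_{x y} = 1
Substituting (the symmetric pair Γ^k_{ij}, Γ^k_{ji} combines into a factor 2):
d^2x/dλ^2 + (dx/dλ)^2 - (dy/dλ)^2 = 0
d^2y/dλ^2 + 2 (dx/dλ)(dy/dλ) = 0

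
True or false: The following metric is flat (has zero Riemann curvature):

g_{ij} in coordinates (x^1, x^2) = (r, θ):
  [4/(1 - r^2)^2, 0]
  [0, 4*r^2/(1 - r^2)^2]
Non-zero Christoffel symbols:
Γ^r_{r r} = 2*r/(1 - r^2)
Γ^r_{θ θ} = (r^3 + r)/(r^2 - 1)
Γ^θ_{r θ} = (-r^2 - 1)/(r^3 - r)
Ricci tensor: R_{rr} = -4/(r^2 - 1)^2, R_{rθ} = 0, R_{θθ} = -4*r^2/(r^2 - 1)^2
The Ricci tensor is non-zero, so the Riemann tensor is non-zero: not flat.
False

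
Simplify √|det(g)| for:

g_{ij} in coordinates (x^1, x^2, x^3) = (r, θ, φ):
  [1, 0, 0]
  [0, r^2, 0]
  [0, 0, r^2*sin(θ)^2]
det(g) = r^4*sin(θ)^2
√|det(g)| = r^2*sin(θ) (taking 0 < θ < π so that |sin(θ)| = sin(θ))
Volume element: dV = r^2*sin(θ) dr dθ dφ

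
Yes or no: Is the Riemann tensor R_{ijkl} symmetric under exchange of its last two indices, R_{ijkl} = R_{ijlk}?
It is antisymmetric in the last pair: R_{ijkl} = -R_{ijlk}.
No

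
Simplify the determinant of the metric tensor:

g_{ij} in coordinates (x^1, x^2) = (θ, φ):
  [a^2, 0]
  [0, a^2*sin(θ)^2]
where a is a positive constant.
For a 2×2 metric: det(g) = g_{11}·g_{22} - g_{12}·g_{21}
= (a^2)·(a^2*sin(θ)^2) - (0)·(0)
= a^4*sin(θ)^2 - 0
det(g) = a^4*sin(θ)^2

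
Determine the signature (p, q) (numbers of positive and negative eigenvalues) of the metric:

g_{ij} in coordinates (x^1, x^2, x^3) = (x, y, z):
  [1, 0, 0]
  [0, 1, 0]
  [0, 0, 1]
The metric is diagonal, so its eigenvalues are the diagonal entries: 1, 1, 1 (at a generic point, where coordinate-dependent entries are positive).
3 positive, 0 negative.
(3, 0) - Riemannian (positive definite)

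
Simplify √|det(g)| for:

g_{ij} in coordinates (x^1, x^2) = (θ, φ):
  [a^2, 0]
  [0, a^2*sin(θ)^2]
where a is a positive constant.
det(g) = a^4*sin(θ)^2
√|det(g)| = a^2*sin(θ) (taking 0 < θ < π so that |sin(θ)| = sin(θ))
Volume element: dV = a^2*sin(θ) dθ dφ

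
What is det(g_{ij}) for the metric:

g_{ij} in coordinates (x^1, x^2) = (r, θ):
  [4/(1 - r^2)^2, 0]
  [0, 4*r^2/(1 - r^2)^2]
For a 2×2 metric: det(g) = g_{11}·g_{22} - g_{12}·g_{21}
= (4/(1 - r^2)^2)·(4*r^2/(1 - r^2)^2) - (0)·(0)
= 16*r^2/(1 - r^2)^4 - 0
det(g) = 16*r^2/(1 - r^2)^4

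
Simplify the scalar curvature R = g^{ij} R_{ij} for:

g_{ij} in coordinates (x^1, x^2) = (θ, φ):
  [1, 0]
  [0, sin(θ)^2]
Non-zero Christoffel symbols (Γ^k_{ij} = Γ^k_{ji}):
Γ^θ_{φ φ} = -sin(2*θ)/2
Γ^φ_{θ φ} = 1/tan(θ)
Ricci tensor (R_{ij} = R^k_{ikj}): R_{θθ} = 1, R_{θφ} = 0, R_{φφ} = sin(θ)^2
Inverse metric: g^{θθ} = 1, g^{φφ} = 1/sin(θ)^2
R = g^{ij} R_{ij} = (1)(1) + (1/sin(θ)^2)(sin(θ)^2) = 2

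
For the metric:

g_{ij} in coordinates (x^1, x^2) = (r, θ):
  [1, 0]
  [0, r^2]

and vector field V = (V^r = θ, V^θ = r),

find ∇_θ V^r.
Non-zero Christoffel symbols:
Γ^r_{θ θ} = -r
Γ^θ_{r θ} = 1/r
∇_θ V^r = ∂_θ V^r + Γ^r_{θ j} V^j
  = (1) + (0)(θ) + (-r)(r)
  = 1 - r^2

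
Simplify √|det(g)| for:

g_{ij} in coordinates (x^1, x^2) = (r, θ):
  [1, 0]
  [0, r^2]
det(g) = r^2
√|det(g)| = r
Volume element: dV = r dr dθ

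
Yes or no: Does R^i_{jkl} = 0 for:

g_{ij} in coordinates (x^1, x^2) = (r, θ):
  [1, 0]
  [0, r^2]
Non-zero Christoffel symbols:
Γ^r_{θ θ} = -r
Γ^θ_{r θ} = 1/r
Ricci tensor: R_{rr} = 0, R_{rθ} = 0, R_{θθ} = 0
All R_{ij} vanish; in 2 dimensions the Riemann tensor is fully determined by the Ricci tensor, so R^i_{jkl} = 0: the metric is flat (curvilinear coordinates on flat space).
Yes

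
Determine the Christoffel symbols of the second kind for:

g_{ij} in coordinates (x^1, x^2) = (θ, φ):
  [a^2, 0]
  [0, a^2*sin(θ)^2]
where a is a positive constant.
Using Γ^k_{ij} = (1/2) g^{km} (∂_i g_{mj} + ∂_j g_{mi} - ∂_m g_{ij}); the metric is diagonal, so only the m = k term contributes.
Non-zero symbols (using the symmetry Γ^k_{ij} = Γ^k_{ji}):
Γ^θ_{φ φ} = (1/2) g^{θθ} (∂_φ g_{θφ} + ∂_φ g_{θφ} - ∂_θ g_{φφ}) = (1/2)(1/a^2)((0) + (0) - (a^2*sin(2*θ))) = -sin(2*θ)/2
Γ^φ_{θ φ} = (1/2) g^{φφ} (∂_θ g_{φφ} + ∂_φ g_{φθ} - ∂_φ g_{θφ}) = (1/2)(1/(a^2*sin(θ)^2))((a^2*sin(2*θ)) + (0) - (0)) = 1/tan(θ)
All other Christoffel symbols are zero.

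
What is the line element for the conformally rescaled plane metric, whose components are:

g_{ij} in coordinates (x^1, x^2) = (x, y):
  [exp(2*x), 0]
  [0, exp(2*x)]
ds^2 = g_{ij} dx^i dx^j; only the non-zero components contribute.
ds^2 = exp(2*x) dx^2 + exp(2*x) dy^2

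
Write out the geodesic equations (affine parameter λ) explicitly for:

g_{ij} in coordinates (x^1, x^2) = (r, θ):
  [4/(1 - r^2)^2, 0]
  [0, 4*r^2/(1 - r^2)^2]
Geodesic equation: d^2x^k/dλ^2 + Γ^k_{ij} (dx^i/dλ)(dx^j/dλ) = 0.
Non-zero Christoffel symbols:
Γ^r_{r r} = 2*r/(1 - r^2)
Γ^r_{θ θ} = (r^3 + r)/(r^2 - 1)
Γ^θ_{r θ} = (-r^2 - 1)/(r^3 - r)
Substituting (the symmetric pair Γ^k_{ij}, Γ^k_{ji} combines into a factor 2):
d^2r/dλ^2 + (2*r/(1 - r^2)) (dr/dλ)^2 + ((r^3 + r)/(r^2 - 1)) (dθ/dλ)^2 = 0
d^2θ/dλ^2 + ((-2*r^2 - 2)/(r^3 - r)) (dr/dλ)(dθ/dλ) = 0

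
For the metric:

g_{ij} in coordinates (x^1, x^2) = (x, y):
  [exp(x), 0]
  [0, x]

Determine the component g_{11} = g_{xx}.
With x^1 = x, x^2 = y, g_{11} = g_{xx} is the row-1, column-1 entry of the matrix.
g_{11} = exp(x)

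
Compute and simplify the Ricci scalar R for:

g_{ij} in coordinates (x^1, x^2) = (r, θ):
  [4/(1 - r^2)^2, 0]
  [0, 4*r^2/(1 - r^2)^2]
Non-zero Christoffel symbols (Γ^k_{ij} = Γ^k_{ji}):
Γ^r_{r r} = 2*r/(1 - r^2)
Γ^r_{θ θ} = (r^3 + r)/(r^2 - 1)
Γ^θ_{r θ} = (-r^2 - 1)/(r^3 - r)
Ricci tensor (R_{ij} = R^k_{ikj}): R_{rr} = -4/(r^2 - 1)^2, R_{rθ} = 0, R_{θθ} = -4*r^2/(r^2 - 1)^2
Inverse metric: g^{rr} = (1 - r^2)^2/4, g^{θθ} = (1 - r^2)^2/(4*r^2)
R = g^{ij} R_{ij} = ((1 - r^2)^2/4)(-4/(r^2 - 1)^2) + ((1 - r^2)^2/(4*r^2))(-4*r^2/(r^2 - 1)^2) = -2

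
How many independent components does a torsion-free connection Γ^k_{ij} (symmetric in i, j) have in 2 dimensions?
Γ^k_{ij} has n choices for the upper index and n(n+1)/2 independent symmetric lower index pairs.
Total = 2 × 2×3/2 = 2 × 3 = 6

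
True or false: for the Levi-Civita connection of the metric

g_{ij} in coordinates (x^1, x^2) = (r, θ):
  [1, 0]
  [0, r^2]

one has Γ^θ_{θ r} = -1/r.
Γ^θ_{θ r} = (1/2) g^{θθ} (∂_θ g_{θr} + ∂_r g_{θθ} - ∂_θ g_{θr}) = (1/2)(1/r^2)((0) + (2*r) - (0)) = 1/r
This differs from the proposed value -1/r.
False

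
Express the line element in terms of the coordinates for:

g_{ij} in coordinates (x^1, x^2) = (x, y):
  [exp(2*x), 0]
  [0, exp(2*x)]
ds^2 = g_{ij} dx^i dx^j; only the non-zero components contribute.
ds^2 = exp(2*x) dx^2 + exp(2*x) dy^2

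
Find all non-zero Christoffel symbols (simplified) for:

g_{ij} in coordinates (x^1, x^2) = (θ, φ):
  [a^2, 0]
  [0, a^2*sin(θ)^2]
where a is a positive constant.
Using Γ^k_{ij} = (1/2) g^{km} (∂_i g_{mj} + ∂_j g_{mi} - ∂_m g_{ij}); the metric is diagonal, so only the m = k term contributes.
Non-zero symbols (using the symmetry Γ^k_{ij} = Γ^k_{ji}):
Γ^θ_{φ φ} = (1/2) g^{θθ} (∂_φ g_{θφ} + ∂_φ g_{θφ} - ∂_θ g_{φφ}) = (1/2)(1/a^2)((0) + (0) - (a^2*sin(2*θ))) = -sin(2*θ)/2
Γ^φ_{θ φ} = (1/2) g^{φφ} (∂_θ g_{φφ} + ∂_φ g_{φθ} - ∂_φ g_{θφ}) = (1/2)(1/(a^2*sin(θ)^2))((a^2*sin(2*θ)) + (0) - (0)) = 1/tan(θ)
All other Christoffel symbols are zero.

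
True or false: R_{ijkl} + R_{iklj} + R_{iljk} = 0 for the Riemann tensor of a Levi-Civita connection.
This is the first (algebraic) Bianchi identity.
True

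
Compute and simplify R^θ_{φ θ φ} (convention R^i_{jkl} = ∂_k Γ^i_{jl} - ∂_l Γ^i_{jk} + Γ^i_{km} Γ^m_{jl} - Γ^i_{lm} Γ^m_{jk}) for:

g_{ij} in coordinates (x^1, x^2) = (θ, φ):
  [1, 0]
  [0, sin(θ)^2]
Non-zero Christoffel symbols (Γ^k_{ij} = Γ^k_{ji}):
Γ^θ_{φ φ} = -sin(2*θ)/2
Γ^φ_{θ φ} = 1/tan(θ)
R^θ_{φ θ φ} = ∂_θ Γ^θ_{φ φ} - ∂_φ Γ^θ_{φ θ} + Γ^θ_{θ m} Γ^m_{φ φ} - Γ^θ_{φ m} Γ^m_{φ θ}
  = (-cos(2*θ)) - (0) + (0) - (-cos(θ)^2) = sin(θ)^2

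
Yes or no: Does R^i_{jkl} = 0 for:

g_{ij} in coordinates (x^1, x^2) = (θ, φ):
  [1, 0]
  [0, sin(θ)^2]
Non-zero Christoffel symbols:
Γ^θ_{φ φ} = -sin(2*θ)/2
Γ^φ_{θ φ} = 1/tan(θ)
Ricci tensor: R_{θθ} = 1, R_{θφ} = 0, R_{φφ} = sin(θ)^2
The Ricci tensor is non-zero, so the Riemann tensor is non-zero: not flat.
No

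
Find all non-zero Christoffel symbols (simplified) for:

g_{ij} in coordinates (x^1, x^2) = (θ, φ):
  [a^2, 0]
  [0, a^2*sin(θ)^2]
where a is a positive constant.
Using Γ^k_{ij} = (1/2) g^{km} (∂_i g_{mj} + ∂_j g_{mi} - ∂_m g_{ij}); the metric is diagonal, so only the m = k term contributes.
Non-zero symbols (using the symmetry Γ^k_{ij} = Γ^k_{ji}):
Γ^θ_{φ φ} = (1/2) g^{θθ} (∂_φ g_{θφ} + ∂_φ g_{θφ} - ∂_θ g_{φφ}) = (1/2)(1/a^2)((0) + (0) - (a^2*sin(2*θ))) = -sin(2*θ)/2
Γ^φ_{θ φ} = (1/2) g^{φφ} (∂_θ g_{φφ} + ∂_φ g_{φθ} - ∂_φ g_{θφ}) = (1/2)(1/(a^2*sin(θ)^2))((a^2*sin(2*θ)) + (0) - (0)) = 1/tan(θ)
All other Christoffel symbols are zero.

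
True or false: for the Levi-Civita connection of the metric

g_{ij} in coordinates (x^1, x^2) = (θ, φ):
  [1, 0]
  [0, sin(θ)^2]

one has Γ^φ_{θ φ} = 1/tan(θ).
Γ^φ_{θ φ} = (1/2) g^{φφ} (∂_θ g_{φφ} + ∂_φ g_{φθ} - ∂_φ g_{θφ}) = (1/2)(1/sin(θ)^2)((sin(2*θ)) + (0) - (0)) = 1/tan(θ)
This equals the proposed value 1/tan(θ).
True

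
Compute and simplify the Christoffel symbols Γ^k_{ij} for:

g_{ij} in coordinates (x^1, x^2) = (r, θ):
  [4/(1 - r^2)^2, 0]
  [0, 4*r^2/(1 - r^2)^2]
Using Γ^k_{ij} = (1/2) g^{km} (∂_i g_{mj} + ∂_j g_{mi} - ∂_m g_{ij}); the metric is diagonal, so only the m = k term contributes.
Non-zero symbols (using the symmetry Γ^k_{ij} = Γ^k_{ji}):
Γ^r_{r r} = (1/2) g^{rr} (∂_r g_{rr} + ∂_r g_{rr} - ∂_r g_{rr}) = (1/2)((1 - r^2)^2/4)((16*r/(1 - r^2)^3) + (16*r/(1 - r^2)^3) - (16*r/(1 - r^2)^3)) = 2*r/(1 - r^2)
Γ^r_{θ θ} = (1/2) g^{rr} (∂_θ g_{rθ} + ∂_θ g_{rθ} - ∂_r g_{θθ}) = (1/2)((1 - r^2)^2/4)((0) + (0) - (-8*(r^3 + r)/(r^2 - 1)^3)) = (r^3 + r)/(r^2 - 1)
Γ^θ_{r θ} = (1/2) g^{θθ} (∂_r g_{θθ} + ∂_θ g_{θr} - ∂_θ g_{rθ}) = (1/2)((1 - r^2)^2/(4*r^2))((-8*(r^3 + r)/(r^2 - 1)^3) + (0) - (0)) = (-r^2 - 1)/(r^3 - r)
All other Christoffel symbols are zero.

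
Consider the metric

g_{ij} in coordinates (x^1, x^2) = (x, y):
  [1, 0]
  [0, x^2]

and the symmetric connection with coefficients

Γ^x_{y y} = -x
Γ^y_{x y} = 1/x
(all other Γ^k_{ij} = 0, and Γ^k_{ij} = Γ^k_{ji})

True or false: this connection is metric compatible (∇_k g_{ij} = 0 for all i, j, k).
Using ∇_k g_{ij} = ∂_k g_{ij} - Γ^m_{ki} g_{mj} - Γ^m_{kj} g_{im}:
e.g. ∇_x g_{yy} = (2*x) - (x) - (x) = 0
Every component ∇_k g_{ij} vanishes: the connection is metric compatible.
True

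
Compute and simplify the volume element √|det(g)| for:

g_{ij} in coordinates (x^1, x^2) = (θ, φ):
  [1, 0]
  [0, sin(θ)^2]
det(g) = sin(θ)^2
√|det(g)| = sin(θ) (taking 0 < θ < π so that |sin(θ)| = sin(θ))
Volume element: dV = sin(θ) dθ dφ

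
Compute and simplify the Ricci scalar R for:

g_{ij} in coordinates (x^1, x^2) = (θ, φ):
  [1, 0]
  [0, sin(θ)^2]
Non-zero Christoffel symbols (Γ^k_{ij} = Γ^k_{ji}):
Γ^θ_{φ φ} = -sin(2*θ)/2
Γ^φ_{θ φ} = 1/tan(θ)
Ricci tensor (R_{ij} = R^k_{ikj}): R_{θθ} = 1, R_{θφ} = 0, R_{φφ} = sin(θ)^2
Inverse metric: g^{θθ} = 1, g^{φφ} = 1/sin(θ)^2
R = g^{ij} R_{ij} = (1)(1) + (1/sin(θ)^2)(sin(θ)^2) = 2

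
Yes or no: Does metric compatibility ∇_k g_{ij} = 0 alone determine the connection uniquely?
One also needs vanishing torsion; metric compatibility plus torsion-freeness singles out the Levi-Civita connection.
No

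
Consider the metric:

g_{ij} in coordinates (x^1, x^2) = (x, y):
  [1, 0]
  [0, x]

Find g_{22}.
With x^1 = x, x^2 = y, g_{22} = g_{yy} is the row-2, column-2 entry of the matrix.
g_{22} = x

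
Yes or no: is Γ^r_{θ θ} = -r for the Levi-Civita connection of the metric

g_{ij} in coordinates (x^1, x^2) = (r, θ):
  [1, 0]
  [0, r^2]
Γ^r_{θ θ} = (1/2) g^{rr} (∂_θ g_{rθ} + ∂_θ g_{rθ} - ∂_r g_{θθ}) = (1/2)(1)((0) + (0) - (2*r)) = -r
This equals the proposed value -r.
Yes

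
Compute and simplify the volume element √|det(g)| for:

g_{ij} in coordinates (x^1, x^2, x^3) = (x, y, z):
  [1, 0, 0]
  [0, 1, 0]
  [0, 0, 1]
det(g) = 1
√|det(g)| = 1
Volume element: dV = 1 dx dy dz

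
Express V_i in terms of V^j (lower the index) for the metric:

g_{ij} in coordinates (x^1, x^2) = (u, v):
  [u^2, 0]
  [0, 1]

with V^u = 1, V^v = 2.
V_i = g_{ij} V^j:
V_u = (u^2)(1) + (0)(2) = u^2
V_v = (0)(1) + (1)(2) = 2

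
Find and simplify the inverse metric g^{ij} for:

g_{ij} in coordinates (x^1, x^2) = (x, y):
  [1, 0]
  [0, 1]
The metric is diagonal, so g^{ij} is diagonal with entries 1/g_{ii}: diag(1, 1).
g^{ij}:
  [1, 0]
  [0, 1]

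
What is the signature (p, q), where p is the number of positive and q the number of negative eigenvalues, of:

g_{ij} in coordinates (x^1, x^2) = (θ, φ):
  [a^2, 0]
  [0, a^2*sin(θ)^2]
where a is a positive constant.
The metric is diagonal, so its eigenvalues are the diagonal entries: a^2, a^2*sin(θ)^2 (at a generic point, where coordinate-dependent entries are positive).
2 positive, 0 negative.
(2, 0) - Riemannian (positive definite)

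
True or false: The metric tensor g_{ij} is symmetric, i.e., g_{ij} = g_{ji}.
By definition the metric is a symmetric bilinear form, g_{ij} = g_{ji}.
True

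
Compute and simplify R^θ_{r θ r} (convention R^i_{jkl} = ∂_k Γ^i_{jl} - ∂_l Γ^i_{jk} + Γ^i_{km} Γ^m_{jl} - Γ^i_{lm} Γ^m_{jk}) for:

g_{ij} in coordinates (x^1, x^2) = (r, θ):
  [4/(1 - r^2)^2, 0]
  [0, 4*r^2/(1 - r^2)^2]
Non-zero Christoffel symbols (Γ^k_{ij} = Γ^k_{ji}):
Γ^r_{r r} = 2*r/(1 - r^2)
Γ^r_{θ θ} = (r^3 + r)/(r^2 - 1)
Γ^θ_{r θ} = (-r^2 - 1)/(r^3 - r)
R^θ_{r θ r} = ∂_θ Γ^θ_{r r} - ∂_r Γ^θ_{r θ} + Γ^θ_{θ m} Γ^m_{r r} - Γ^θ_{r m} Γ^m_{r θ}
  = (0) - ((r^4 + 4*r^2 - 1)/(r^3 - r)^2) + (2*(r^2 + 1)/(r^2 - 1)^2) - ((r^2 + 1)^2/(r^3 - r)^2) = -4/(r^2 - 1)^2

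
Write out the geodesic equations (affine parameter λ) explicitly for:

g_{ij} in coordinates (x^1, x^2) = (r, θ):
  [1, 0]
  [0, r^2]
Geodesic equation: d^2x^k/dλ^2 + Γ^k_{ij} (dx^i/dλ)(dx^j/dλ) = 0.
Non-zero Christoffel symbols:
Γ^r_{θ θ} = -r
Γ^θ_{r θ} = 1/r
Substituting (the symmetric pair Γ^k_{ij}, Γ^k_{ji} combines into a factor 2):
d^2r/dλ^2 - r (dθ/dλ)^2 = 0
d^2θ/dλ^2 + (2/r) (dr/dλ)(dθ/dλ) = 0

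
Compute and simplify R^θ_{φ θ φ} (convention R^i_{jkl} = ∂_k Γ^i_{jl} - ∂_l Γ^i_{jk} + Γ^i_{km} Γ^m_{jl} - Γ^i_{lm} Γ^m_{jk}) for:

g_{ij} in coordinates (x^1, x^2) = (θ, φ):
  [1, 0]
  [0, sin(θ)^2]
Non-zero Christoffel symbols (Γ^k_{ij} = Γ^k_{ji}):
Γ^θ_{φ φ} = -sin(2*θ)/2
Γ^φ_{θ φ} = 1/tan(θ)
R^θ_{φ θ φ} = ∂_θ Γ^θ_{φ φ} - ∂_φ Γ^θ_{φ θ} + Γ^θ_{θ m} Γ^m_{φ φ} - Γ^θ_{φ m} Γ^m_{φ θ}
  = (-cos(2*θ)) - (0) + (0) - (-cos(θ)^2) = sin(θ)^2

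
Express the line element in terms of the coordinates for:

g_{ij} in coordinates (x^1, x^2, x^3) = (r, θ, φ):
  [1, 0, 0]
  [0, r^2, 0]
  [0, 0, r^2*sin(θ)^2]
ds^2 = g_{ij} dx^i dx^j; only the non-zero components contribute.
ds^2 = dr^2 + r^2 dθ^2 + r^2*sin(θ)^2 dφ^2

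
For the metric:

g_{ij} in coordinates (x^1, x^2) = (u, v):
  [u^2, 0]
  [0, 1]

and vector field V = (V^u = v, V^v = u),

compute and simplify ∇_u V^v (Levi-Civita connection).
Non-zero Christoffel symbols:
Γ^u_{u u} = 1/u
∇_u V^v = ∂_u V^v + Γ^v_{u j} V^j
  = (1) + (0)(v) + (0)(u)
  = 1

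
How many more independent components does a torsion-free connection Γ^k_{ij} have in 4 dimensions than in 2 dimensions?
Independent components in n dimensions: n × n(n+1)/2 = n^2(n+1)/2.
4D: 4 × 10 = 40
2D: 2 × 3 = 6
Difference = 40 - 6 = 34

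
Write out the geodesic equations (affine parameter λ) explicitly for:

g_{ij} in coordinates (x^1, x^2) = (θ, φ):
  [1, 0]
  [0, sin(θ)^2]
Geodesic equation: d^2x^k/dλ^2 + Γ^k_{ij} (dx^i/dλ)(dx^j/dλ) = 0.
Non-zero Christoffel symbols:
Γ^θ_{φ φ} = -sin(2*θ)/2
Γ^φ_{θ φ} = 1/tan(θ)
Substituting (the symmetric pair Γ^k_{ij}, Γ^k_{ji} combines into a factor 2):
d^2θ/dλ^2 - (sin(2*θ)/2) (dφ/dλ)^2 = 0
d^2φ/dλ^2 + (2/tan(θ)) (dθ/dλ)(dφ/dλ) = 0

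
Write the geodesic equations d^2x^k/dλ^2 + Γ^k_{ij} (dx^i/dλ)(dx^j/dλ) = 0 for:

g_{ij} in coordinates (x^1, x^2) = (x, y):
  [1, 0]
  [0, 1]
Geodesic equation: d^2x^k/dλ^2 + Γ^k_{ij} (dx^i/dλ)(dx^j/dλ) = 0.
All Christoffel symbols vanish, so the geodesics are straight lines:
d^2x/dλ^2 = 0
d^2y/dλ^2 = 0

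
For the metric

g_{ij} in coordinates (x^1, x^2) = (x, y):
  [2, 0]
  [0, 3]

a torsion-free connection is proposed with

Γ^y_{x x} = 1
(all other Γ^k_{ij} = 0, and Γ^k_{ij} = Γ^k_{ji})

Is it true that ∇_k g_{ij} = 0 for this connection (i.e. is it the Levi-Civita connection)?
Using ∇_k g_{ij} = ∂_k g_{ij} - Γ^m_{ki} g_{mj} - Γ^m_{kj} g_{im}:
∇_x g_{xy} = (0) - (3) - (0) = -3 ≠ 0
So the connection is not metric compatible (it is not the Levi-Civita connection).
No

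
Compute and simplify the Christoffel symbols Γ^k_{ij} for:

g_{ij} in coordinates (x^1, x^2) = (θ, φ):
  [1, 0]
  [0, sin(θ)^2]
Using Γ^k_{ij} = (1/2) g^{km} (∂_i g_{mj} + ∂_j g_{mi} - ∂_m g_{ij}); the metric is diagonal, so only the m = k term contributes.
Non-zero symbols (using the symmetry Γ^k_{ij} = Γ^k_{ji}):
Γ^θ_{φ φ} = (1/2) g^{θθ} (∂_φ g_{θφ} + ∂_φ g_{θφ} - ∂_θ g_{φφ}) = (1/2)(1)((0) + (0) - (sin(2*θ))) = -sin(2*θ)/2
Γ^φ_{θ φ} = (1/2) g^{φφ} (∂_θ g_{φφ} + ∂_φ g_{φθ} - ∂_φ g_{θφ}) = (1/2)(1/sin(θ)^2)((sin(2*θ)) + (0) - (0)) = 1/tan(θ)
All other Christoffel symbols are zero.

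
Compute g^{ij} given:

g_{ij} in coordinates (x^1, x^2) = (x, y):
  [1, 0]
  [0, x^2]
The metric is diagonal, so g^{ij} is diagonal with entries 1/g_{ii}: diag(1, 1/(x^2)).
g^{ij}:
  [1, 0]
  [0, 1/x^2]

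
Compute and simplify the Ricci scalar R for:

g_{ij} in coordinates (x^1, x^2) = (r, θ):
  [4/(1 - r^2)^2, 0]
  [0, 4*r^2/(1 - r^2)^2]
Non-zero Christoffel symbols (Γ^k_{ij} = Γ^k_{ji}):
Γ^r_{r r} = 2*r/(1 - r^2)
Γ^r_{θ θ} = (r^3 + r)/(r^2 - 1)
Γ^θ_{r θ} = (-r^2 - 1)/(r^3 - r)
Ricci tensor (R_{ij} = R^k_{ikj}): R_{rr} = -4/(r^2 - 1)^2, R_{rθ} = 0, R_{θθ} = -4*r^2/(r^2 - 1)^2
Inverse metric: g^{rr} = (1 - r^2)^2/4, g^{θθ} = (1 - r^2)^2/(4*r^2)
R = g^{ij} R_{ij} = ((1 - r^2)^2/4)(-4/(r^2 - 1)^2) + ((1 - r^2)^2/(4*r^2))(-4*r^2/(r^2 - 1)^2) = -2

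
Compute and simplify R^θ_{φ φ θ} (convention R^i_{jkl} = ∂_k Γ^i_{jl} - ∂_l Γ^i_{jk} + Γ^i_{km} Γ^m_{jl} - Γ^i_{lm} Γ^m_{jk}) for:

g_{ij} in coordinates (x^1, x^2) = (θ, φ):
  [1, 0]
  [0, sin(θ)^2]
Non-zero Christoffel symbols (Γ^k_{ij} = Γ^k_{ji}):
Γ^θ_{φ φ} = -sin(2*θ)/2
Γ^φ_{θ φ} = 1/tan(θ)
R^θ_{φ φ θ} = ∂_φ Γ^θ_{φ θ} - ∂_θ Γ^θ_{φ φ} + Γ^θ_{φ m} Γ^m_{φ θ} - Γ^θ_{θ m} Γ^m_{φ φ}
  = (0) - (-cos(2*θ)) + (-cos(θ)^2) - (0) = -sin(θ)^2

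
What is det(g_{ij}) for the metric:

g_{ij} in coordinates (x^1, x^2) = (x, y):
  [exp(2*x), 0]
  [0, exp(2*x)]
For a 2×2 metric: det(g) = g_{11}·g_{22} - g_{12}·g_{21}
= (exp(2*x))·(exp(2*x)) - (0)·(0)
= exp(4*x) - 0
det(g) = exp(4*x)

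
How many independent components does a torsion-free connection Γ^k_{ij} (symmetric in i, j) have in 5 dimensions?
Γ^k_{ij} has n choices for the upper index and n(n+1)/2 independent symmetric lower index pairs.
Total = 5 × 5×6/2 = 5 × 15 = 75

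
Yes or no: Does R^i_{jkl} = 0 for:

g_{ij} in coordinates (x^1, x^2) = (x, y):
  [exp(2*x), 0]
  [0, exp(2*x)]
Non-zero Christoffel symbols:
Γ^x_{x x} = 1
Γ^x_{y y} = -1
Γ^y_{x y} = 1
Ricci tensor: R_{xx} = 0, R_{xy} = 0, R_{yy} = 0
All R_{ij} vanish; in 2 dimensions the Riemann tensor is fully determined by the Ricci tensor, so R^i_{jkl} = 0: the metric is flat (curvilinear coordinates on flat space).
Yes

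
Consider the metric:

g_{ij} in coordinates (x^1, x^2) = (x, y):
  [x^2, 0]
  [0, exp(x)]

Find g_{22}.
With x^1 = x, x^2 = y, g_{22} = g_{yy} is the row-2, column-2 entry of the matrix.
g_{22} = exp(x)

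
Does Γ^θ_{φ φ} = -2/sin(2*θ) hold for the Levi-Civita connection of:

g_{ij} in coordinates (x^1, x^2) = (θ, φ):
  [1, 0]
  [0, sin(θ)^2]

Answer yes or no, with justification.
Γ^θ_{φ φ} = (1/2) g^{θθ} (∂_φ g_{θφ} + ∂_φ g_{θφ} - ∂_θ g_{φφ}) = (1/2)(1)((0) + (0) - (sin(2*θ))) = -sin(2*θ)/2
This differs from the proposed value -2/sin(2*θ).
No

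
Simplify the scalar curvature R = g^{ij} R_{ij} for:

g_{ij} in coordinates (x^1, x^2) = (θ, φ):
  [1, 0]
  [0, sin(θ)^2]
Non-zero Christoffel symbols (Γ^k_{ij} = Γ^k_{ji}):
Γ^θ_{φ φ} = -sin(2*θ)/2
Γ^φ_{θ φ} = 1/tan(θ)
Ricci tensor (R_{ij} = R^k_{ikj}): R_{θθ} = 1, R_{θφ} = 0, R_{φφ} = sin(θ)^2
Inverse metric: g^{θθ} = 1, g^{φφ} = 1/sin(θ)^2
R = g^{ij} R_{ij} = (1)(1) + (1/sin(θ)^2)(sin(θ)^2) = 2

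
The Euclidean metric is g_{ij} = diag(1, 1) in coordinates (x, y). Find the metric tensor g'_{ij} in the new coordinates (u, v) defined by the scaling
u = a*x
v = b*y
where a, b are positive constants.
Invert the transformation: x = u/a, y = v/b
g'_{ij} = (∂x^k/∂x'^i)(∂x^l/∂x'^j) g_{kl}; with g_{kl} = δ_{kl} this is Σ_k (∂x^k/∂x'^i)(∂x^k/∂x'^j).
Jacobian: ∂x/∂u = 1/a, ∂x/∂v = 0, ∂y/∂u = 0, ∂y/∂v = 1/b
g'_{uu} = (1/a)(1/a) + (0)(0) = 1/a^2
g'_{uv} = (1/a)(0) + (0)(1/b) = 0
g'_{vv} = (0)(0) + (1/b)(1/b) = 1/b^2
g'_{ij} = diag(1/a^2, 1/b^2)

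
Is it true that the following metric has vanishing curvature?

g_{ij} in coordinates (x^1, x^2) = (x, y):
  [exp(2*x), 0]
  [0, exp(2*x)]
Non-zero Christoffel symbols:
Γ^x_{x x} = 1
Γ^x_{y y} = -1
Γ^y_{x y} = 1
Ricci tensor: R_{xx} = 0, R_{xy} = 0, R_{yy} = 0
All R_{ij} vanish; in 2 dimensions the Riemann tensor is fully determined by the Ricci tensor, so R^i_{jkl} = 0: the metric is flat (curvilinear coordinates on flat space).
Yes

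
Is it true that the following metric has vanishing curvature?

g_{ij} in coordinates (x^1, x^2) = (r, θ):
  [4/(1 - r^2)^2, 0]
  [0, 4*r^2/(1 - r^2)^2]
Non-zero Christoffel symbols:
Γ^r_{r r} = 2*r/(1 - r^2)
Γ^r_{θ θ} = (r^3 + r)/(r^2 - 1)
Γ^θ_{r θ} = (-r^2 - 1)/(r^3 - r)
Ricci tensor: R_{rr} = -4/(r^2 - 1)^2, R_{rθ} = 0, R_{θθ} = -4*r^2/(r^2 - 1)^2
The Ricci tensor is non-zero, so the Riemann tensor is non-zero: not flat.
No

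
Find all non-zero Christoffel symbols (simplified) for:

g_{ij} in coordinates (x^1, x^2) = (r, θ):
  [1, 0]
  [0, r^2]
Using Γ^k_{ij} = (1/2) g^{km} (∂_i g_{mj} + ∂_j g_{mi} - ∂_m g_{ij}); the metric is diagonal, so only the m = k term contributes.
Non-zero symbols (using the symmetry Γ^k_{ij} = Γ^k_{ji}):
Γ^r_{θ θ} = (1/2) g^{rr} (∂_θ g_{rθ} + ∂_θ g_{rθ} - ∂_r g_{θθ}) = (1/2)(1)((0) + (0) - (2*r)) = -r
Γ^θ_{r θ} = (1/2) g^{θθ} (∂_r g_{θθ} + ∂_θ g_{θr} - ∂_θ g_{rθ}) = (1/2)(1/r^2)((2*r) + (0) - (0)) = 1/r
All other Christoffel symbols are zero.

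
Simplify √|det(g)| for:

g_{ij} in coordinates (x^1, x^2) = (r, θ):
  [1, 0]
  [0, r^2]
det(g) = r^2
√|det(g)| = r
Volume element: dV = r dr dθ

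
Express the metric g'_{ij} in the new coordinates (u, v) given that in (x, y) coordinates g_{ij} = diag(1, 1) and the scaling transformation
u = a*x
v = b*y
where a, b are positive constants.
Invert the transformation: x = u/a, y = v/b
g'_{ij} = (∂x^k/∂x'^i)(∂x^l/∂x'^j) g_{kl}; with g_{kl} = δ_{kl} this is Σ_k (∂x^k/∂x'^i)(∂x^k/∂x'^j).
Jacobian: ∂x/∂u = 1/a, ∂x/∂v = 0, ∂y/∂u = 0, ∂y/∂v = 1/b
g'_{uu} = (1/a)(1/a) + (0)(0) = 1/a^2
g'_{uv} = (1/a)(0) + (0)(1/b) = 0
g'_{vv} = (0)(0) + (1/b)(1/b) = 1/b^2
g'_{ij} = diag(1/a^2, 1/b^2)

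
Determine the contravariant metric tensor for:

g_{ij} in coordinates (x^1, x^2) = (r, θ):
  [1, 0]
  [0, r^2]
The metric is diagonal, so g^{ij} is diagonal with entries 1/g_{ii}: diag(1, 1/(r^2)).
g^{ij}:
  [1, 0]
  [0, 1/r^2]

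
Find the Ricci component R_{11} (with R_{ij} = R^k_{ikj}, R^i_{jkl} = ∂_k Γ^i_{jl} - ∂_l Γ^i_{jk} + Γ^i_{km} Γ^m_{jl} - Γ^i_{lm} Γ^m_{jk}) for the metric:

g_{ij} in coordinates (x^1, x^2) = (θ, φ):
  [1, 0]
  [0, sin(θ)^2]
Non-zero Christoffel symbols (Γ^k_{ij} = Γ^k_{ji}):
Γ^θ_{φ φ} = -sin(2*θ)/2
Γ^φ_{θ φ} = 1/tan(θ)
R^θ_{θ θ θ} = 0 (a repeated index in an antisymmetric pair)
R^φ_{θ φ θ} = ∂_φ Γ^φ_{θ θ} - ∂_θ Γ^φ_{θ φ} + Γ^φ_{φ m} Γ^m_{θ θ} - Γ^φ_{θ m} Γ^m_{θ φ}
  = (0) - (-1/sin(θ)^2) + (0) - (1/tan(θ)^2) = 1
R_{θθ} = R^θ_{θ θ θ} + R^φ_{θ φ θ} = (0) + (1) = 1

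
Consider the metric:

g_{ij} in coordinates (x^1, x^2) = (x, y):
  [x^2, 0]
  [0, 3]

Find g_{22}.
With x^1 = x, x^2 = y, g_{22} = g_{yy} is the row-2, column-2 entry of the matrix.
g_{22} = 3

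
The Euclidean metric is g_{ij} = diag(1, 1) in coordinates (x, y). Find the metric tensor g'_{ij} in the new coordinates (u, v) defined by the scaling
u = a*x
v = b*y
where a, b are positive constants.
Invert the transformation: x = u/a, y = v/b
g'_{ij} = (∂x^k/∂x'^i)(∂x^l/∂x'^j) g_{kl}; with g_{kl} = δ_{kl} this is Σ_k (∂x^k/∂x'^i)(∂x^k/∂x'^j).
Jacobian: ∂x/∂u = 1/a, ∂x/∂v = 0, ∂y/∂u = 0, ∂y/∂v = 1/b
g'_{uu} = (1/a)(1/a) + (0)(0) = 1/a^2
g'_{uv} = (1/a)(0) + (0)(1/b) = 0
g'_{vv} = (0)(0) + (1/b)(1/b) = 1/b^2
g'_{ij} = diag(1/a^2, 1/b^2)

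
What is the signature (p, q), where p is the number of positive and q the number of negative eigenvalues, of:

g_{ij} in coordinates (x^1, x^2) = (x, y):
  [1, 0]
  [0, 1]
The metric is diagonal, so its eigenvalues are the diagonal entries: 1, 1 (at a generic point, where coordinate-dependent entries are positive).
2 positive, 0 negative.
(2, 0) - Riemannian (positive definite)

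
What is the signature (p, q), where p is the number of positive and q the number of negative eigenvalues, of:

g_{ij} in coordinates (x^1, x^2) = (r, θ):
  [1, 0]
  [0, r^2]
The metric is diagonal, so its eigenvalues are the diagonal entries: 1, r^2 (at a generic point, where coordinate-dependent entries are positive).
2 positive, 0 negative.
(2, 0) - Riemannian (positive definite)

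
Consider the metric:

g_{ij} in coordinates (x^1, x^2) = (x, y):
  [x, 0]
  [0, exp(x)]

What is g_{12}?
With x^1 = x, x^2 = y, g_{12} = g_{xy} is the row-1, column-2 entry of the matrix.
g_{12} = 0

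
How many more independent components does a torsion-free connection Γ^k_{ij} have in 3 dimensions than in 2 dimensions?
Independent components in n dimensions: n × n(n+1)/2 = n^2(n+1)/2.
3D: 3 × 6 = 18
2D: 2 × 3 = 6
Difference = 18 - 6 = 12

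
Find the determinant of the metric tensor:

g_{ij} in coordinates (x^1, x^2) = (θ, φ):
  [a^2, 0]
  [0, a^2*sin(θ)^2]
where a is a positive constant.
For a 2×2 metric: det(g) = g_{11}·g_{22} - g_{12}·g_{21}
= (a^2)·(a^2*sin(θ)^2) - (0)·(0)
= a^4*sin(θ)^2 - 0
det(g) = a^4*sin(θ)^2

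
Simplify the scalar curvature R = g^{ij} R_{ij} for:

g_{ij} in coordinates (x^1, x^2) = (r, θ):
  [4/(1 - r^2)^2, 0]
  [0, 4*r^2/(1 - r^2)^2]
Non-zero Christoffel symbols (Γ^k_{ij} = Γ^k_{ji}):
Γ^r_{r r} = 2*r/(1 - r^2)
Γ^r_{θ θ} = (r^3 + r)/(r^2 - 1)
Γ^θ_{r θ} = (-r^2 - 1)/(r^3 - r)
Ricci tensor (R_{ij} = R^k_{ikj}): R_{rr} = -4/(r^2 - 1)^2, R_{rθ} = 0, R_{θθ} = -4*r^2/(r^2 - 1)^2
Inverse metric: g^{rr} = (1 - r^2)^2/4, g^{θθ} = (1 - r^2)^2/(4*r^2)
R = g^{ij} R_{ij} = ((1 - r^2)^2/4)(-4/(r^2 - 1)^2) + ((1 - r^2)^2/(4*r^2))(-4*r^2/(r^2 - 1)^2) = -2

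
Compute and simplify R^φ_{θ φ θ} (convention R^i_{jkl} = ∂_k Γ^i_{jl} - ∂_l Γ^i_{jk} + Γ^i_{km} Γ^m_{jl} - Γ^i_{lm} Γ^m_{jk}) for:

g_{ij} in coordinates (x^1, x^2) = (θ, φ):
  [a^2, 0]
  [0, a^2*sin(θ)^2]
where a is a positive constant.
Non-zero Christoffel symbols (Γ^k_{ij} = Γ^k_{ji}):
Γ^θ_{φ φ} = -sin(2*θ)/2
Γ^φ_{θ φ} = 1/tan(θ)
R^φ_{θ φ θ} = ∂_φ Γ^φ_{θ θ} - ∂_θ Γ^φ_{θ φ} + Γ^φ_{φ m} Γ^m_{θ θ} - Γ^φ_{θ m} Γ^m_{θ φ}
  = (0) - (-1/sin(θ)^2) + (0) - (1/tan(θ)^2) = 1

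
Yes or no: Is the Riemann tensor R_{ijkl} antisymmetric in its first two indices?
R_{ijkl} = -R_{jikl} (follows from metric compatibility).
Yes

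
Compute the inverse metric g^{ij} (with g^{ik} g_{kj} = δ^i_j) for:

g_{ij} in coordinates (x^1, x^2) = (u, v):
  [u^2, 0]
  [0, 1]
The metric is diagonal, so g^{ij} is diagonal with entries 1/g_{ii}: diag(1/(u^2), 1).
g^{ij}:
  [1/u^2, 0]
  [0, 1]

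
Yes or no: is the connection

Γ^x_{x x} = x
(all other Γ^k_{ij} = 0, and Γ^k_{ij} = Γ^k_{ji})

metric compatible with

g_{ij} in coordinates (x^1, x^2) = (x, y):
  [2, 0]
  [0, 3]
Using ∇_k g_{ij} = ∂_k g_{ij} - Γ^m_{ki} g_{mj} - Γ^m_{kj} g_{im}:
∇_x g_{xx} = (0) - (2*x) - (2*x) = -4*x ≠ 0
So the connection is not metric compatible (it is not the Levi-Civita connection).
No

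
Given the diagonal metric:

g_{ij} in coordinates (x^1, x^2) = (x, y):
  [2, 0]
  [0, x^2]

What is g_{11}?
With x^1 = x, x^2 = y, g_{11} = g_{xx} is the row-1, column-1 entry of the matrix.
g_{11} = 2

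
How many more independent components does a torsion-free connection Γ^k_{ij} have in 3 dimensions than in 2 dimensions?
Independent components in n dimensions: n × n(n+1)/2 = n^2(n+1)/2.
3D: 3 × 6 = 18
2D: 2 × 3 = 6
Difference = 18 - 6 = 12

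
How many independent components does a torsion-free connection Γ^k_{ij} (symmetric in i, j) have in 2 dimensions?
Γ^k_{ij} has n choices for the upper index and n(n+1)/2 independent symmetric lower index pairs.
Total = 2 × 2×3/2 = 2 × 3 = 6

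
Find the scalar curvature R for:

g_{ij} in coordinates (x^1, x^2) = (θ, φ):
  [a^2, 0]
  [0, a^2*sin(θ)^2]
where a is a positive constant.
Non-zero Christoffel symbols (Γ^k_{ij} = Γ^k_{ji}):
Γ^θ_{φ φ} = -sin(2*θ)/2
Γ^φ_{θ φ} = 1/tan(θ)
Ricci tensor (R_{ij} = R^k_{ikj}): R_{θθ} = 1, R_{θφ} = 0, R_{φφ} = sin(θ)^2
Inverse metric: g^{θθ} = 1/a^2, g^{φφ} = 1/(a^2*sin(θ)^2)
R = g^{ij} R_{ij} = (1/a^2)(1) + (1/(a^2*sin(θ)^2))(sin(θ)^2) = 2/a^2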